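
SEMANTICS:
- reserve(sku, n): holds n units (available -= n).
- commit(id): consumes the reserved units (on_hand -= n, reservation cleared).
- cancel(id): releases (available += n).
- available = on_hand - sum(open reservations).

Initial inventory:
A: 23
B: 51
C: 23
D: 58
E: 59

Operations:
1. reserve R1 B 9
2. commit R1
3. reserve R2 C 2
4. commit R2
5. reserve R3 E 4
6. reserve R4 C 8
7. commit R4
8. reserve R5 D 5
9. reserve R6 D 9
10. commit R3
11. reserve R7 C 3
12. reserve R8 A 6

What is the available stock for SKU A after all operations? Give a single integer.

Step 1: reserve R1 B 9 -> on_hand[A=23 B=51 C=23 D=58 E=59] avail[A=23 B=42 C=23 D=58 E=59] open={R1}
Step 2: commit R1 -> on_hand[A=23 B=42 C=23 D=58 E=59] avail[A=23 B=42 C=23 D=58 E=59] open={}
Step 3: reserve R2 C 2 -> on_hand[A=23 B=42 C=23 D=58 E=59] avail[A=23 B=42 C=21 D=58 E=59] open={R2}
Step 4: commit R2 -> on_hand[A=23 B=42 C=21 D=58 E=59] avail[A=23 B=42 C=21 D=58 E=59] open={}
Step 5: reserve R3 E 4 -> on_hand[A=23 B=42 C=21 D=58 E=59] avail[A=23 B=42 C=21 D=58 E=55] open={R3}
Step 6: reserve R4 C 8 -> on_hand[A=23 B=42 C=21 D=58 E=59] avail[A=23 B=42 C=13 D=58 E=55] open={R3,R4}
Step 7: commit R4 -> on_hand[A=23 B=42 C=13 D=58 E=59] avail[A=23 B=42 C=13 D=58 E=55] open={R3}
Step 8: reserve R5 D 5 -> on_hand[A=23 B=42 C=13 D=58 E=59] avail[A=23 B=42 C=13 D=53 E=55] open={R3,R5}
Step 9: reserve R6 D 9 -> on_hand[A=23 B=42 C=13 D=58 E=59] avail[A=23 B=42 C=13 D=44 E=55] open={R3,R5,R6}
Step 10: commit R3 -> on_hand[A=23 B=42 C=13 D=58 E=55] avail[A=23 B=42 C=13 D=44 E=55] open={R5,R6}
Step 11: reserve R7 C 3 -> on_hand[A=23 B=42 C=13 D=58 E=55] avail[A=23 B=42 C=10 D=44 E=55] open={R5,R6,R7}
Step 12: reserve R8 A 6 -> on_hand[A=23 B=42 C=13 D=58 E=55] avail[A=17 B=42 C=10 D=44 E=55] open={R5,R6,R7,R8}
Final available[A] = 17

Answer: 17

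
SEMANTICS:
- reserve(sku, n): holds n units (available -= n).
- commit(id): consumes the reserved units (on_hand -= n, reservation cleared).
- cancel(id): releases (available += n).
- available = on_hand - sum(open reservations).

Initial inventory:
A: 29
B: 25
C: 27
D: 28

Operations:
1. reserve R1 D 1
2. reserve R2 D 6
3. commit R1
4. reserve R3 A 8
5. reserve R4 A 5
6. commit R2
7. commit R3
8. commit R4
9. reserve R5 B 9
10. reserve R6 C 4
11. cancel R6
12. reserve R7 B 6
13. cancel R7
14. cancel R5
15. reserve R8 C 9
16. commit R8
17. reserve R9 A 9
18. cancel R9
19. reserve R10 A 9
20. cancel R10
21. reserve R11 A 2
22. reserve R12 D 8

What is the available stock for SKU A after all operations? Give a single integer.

Answer: 14

Derivation:
Step 1: reserve R1 D 1 -> on_hand[A=29 B=25 C=27 D=28] avail[A=29 B=25 C=27 D=27] open={R1}
Step 2: reserve R2 D 6 -> on_hand[A=29 B=25 C=27 D=28] avail[A=29 B=25 C=27 D=21] open={R1,R2}
Step 3: commit R1 -> on_hand[A=29 B=25 C=27 D=27] avail[A=29 B=25 C=27 D=21] open={R2}
Step 4: reserve R3 A 8 -> on_hand[A=29 B=25 C=27 D=27] avail[A=21 B=25 C=27 D=21] open={R2,R3}
Step 5: reserve R4 A 5 -> on_hand[A=29 B=25 C=27 D=27] avail[A=16 B=25 C=27 D=21] open={R2,R3,R4}
Step 6: commit R2 -> on_hand[A=29 B=25 C=27 D=21] avail[A=16 B=25 C=27 D=21] open={R3,R4}
Step 7: commit R3 -> on_hand[A=21 B=25 C=27 D=21] avail[A=16 B=25 C=27 D=21] open={R4}
Step 8: commit R4 -> on_hand[A=16 B=25 C=27 D=21] avail[A=16 B=25 C=27 D=21] open={}
Step 9: reserve R5 B 9 -> on_hand[A=16 B=25 C=27 D=21] avail[A=16 B=16 C=27 D=21] open={R5}
Step 10: reserve R6 C 4 -> on_hand[A=16 B=25 C=27 D=21] avail[A=16 B=16 C=23 D=21] open={R5,R6}
Step 11: cancel R6 -> on_hand[A=16 B=25 C=27 D=21] avail[A=16 B=16 C=27 D=21] open={R5}
Step 12: reserve R7 B 6 -> on_hand[A=16 B=25 C=27 D=21] avail[A=16 B=10 C=27 D=21] open={R5,R7}
Step 13: cancel R7 -> on_hand[A=16 B=25 C=27 D=21] avail[A=16 B=16 C=27 D=21] open={R5}
Step 14: cancel R5 -> on_hand[A=16 B=25 C=27 D=21] avail[A=16 B=25 C=27 D=21] open={}
Step 15: reserve R8 C 9 -> on_hand[A=16 B=25 C=27 D=21] avail[A=16 B=25 C=18 D=21] open={R8}
Step 16: commit R8 -> on_hand[A=16 B=25 C=18 D=21] avail[A=16 B=25 C=18 D=21] open={}
Step 17: reserve R9 A 9 -> on_hand[A=16 B=25 C=18 D=21] avail[A=7 B=25 C=18 D=21] open={R9}
Step 18: cancel R9 -> on_hand[A=16 B=25 C=18 D=21] avail[A=16 B=25 C=18 D=21] open={}
Step 19: reserve R10 A 9 -> on_hand[A=16 B=25 C=18 D=21] avail[A=7 B=25 C=18 D=21] open={R10}
Step 20: cancel R10 -> on_hand[A=16 B=25 C=18 D=21] avail[A=16 B=25 C=18 D=21] open={}
Step 21: reserve R11 A 2 -> on_hand[A=16 B=25 C=18 D=21] avail[A=14 B=25 C=18 D=21] open={R11}
Step 22: reserve R12 D 8 -> on_hand[A=16 B=25 C=18 D=21] avail[A=14 B=25 C=18 D=13] open={R11,R12}
Final available[A] = 14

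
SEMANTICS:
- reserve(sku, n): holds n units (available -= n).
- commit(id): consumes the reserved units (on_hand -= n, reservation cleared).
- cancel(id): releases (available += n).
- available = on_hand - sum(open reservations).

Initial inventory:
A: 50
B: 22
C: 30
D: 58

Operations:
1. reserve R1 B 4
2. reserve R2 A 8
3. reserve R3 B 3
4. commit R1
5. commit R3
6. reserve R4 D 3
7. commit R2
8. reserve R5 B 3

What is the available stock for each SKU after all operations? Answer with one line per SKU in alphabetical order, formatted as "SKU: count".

Answer: A: 42
B: 12
C: 30
D: 55

Derivation:
Step 1: reserve R1 B 4 -> on_hand[A=50 B=22 C=30 D=58] avail[A=50 B=18 C=30 D=58] open={R1}
Step 2: reserve R2 A 8 -> on_hand[A=50 B=22 C=30 D=58] avail[A=42 B=18 C=30 D=58] open={R1,R2}
Step 3: reserve R3 B 3 -> on_hand[A=50 B=22 C=30 D=58] avail[A=42 B=15 C=30 D=58] open={R1,R2,R3}
Step 4: commit R1 -> on_hand[A=50 B=18 C=30 D=58] avail[A=42 B=15 C=30 D=58] open={R2,R3}
Step 5: commit R3 -> on_hand[A=50 B=15 C=30 D=58] avail[A=42 B=15 C=30 D=58] open={R2}
Step 6: reserve R4 D 3 -> on_hand[A=50 B=15 C=30 D=58] avail[A=42 B=15 C=30 D=55] open={R2,R4}
Step 7: commit R2 -> on_hand[A=42 B=15 C=30 D=58] avail[A=42 B=15 C=30 D=55] open={R4}
Step 8: reserve R5 B 3 -> on_hand[A=42 B=15 C=30 D=58] avail[A=42 B=12 C=30 D=55] open={R4,R5}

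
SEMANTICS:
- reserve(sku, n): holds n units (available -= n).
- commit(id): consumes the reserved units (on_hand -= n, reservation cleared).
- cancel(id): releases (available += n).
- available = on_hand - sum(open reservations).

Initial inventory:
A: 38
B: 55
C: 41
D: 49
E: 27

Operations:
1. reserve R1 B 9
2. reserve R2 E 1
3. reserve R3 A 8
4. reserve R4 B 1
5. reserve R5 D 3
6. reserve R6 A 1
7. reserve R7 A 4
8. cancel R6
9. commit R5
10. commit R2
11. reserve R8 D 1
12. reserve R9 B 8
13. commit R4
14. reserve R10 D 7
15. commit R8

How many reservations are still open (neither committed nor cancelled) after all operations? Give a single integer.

Answer: 5

Derivation:
Step 1: reserve R1 B 9 -> on_hand[A=38 B=55 C=41 D=49 E=27] avail[A=38 B=46 C=41 D=49 E=27] open={R1}
Step 2: reserve R2 E 1 -> on_hand[A=38 B=55 C=41 D=49 E=27] avail[A=38 B=46 C=41 D=49 E=26] open={R1,R2}
Step 3: reserve R3 A 8 -> on_hand[A=38 B=55 C=41 D=49 E=27] avail[A=30 B=46 C=41 D=49 E=26] open={R1,R2,R3}
Step 4: reserve R4 B 1 -> on_hand[A=38 B=55 C=41 D=49 E=27] avail[A=30 B=45 C=41 D=49 E=26] open={R1,R2,R3,R4}
Step 5: reserve R5 D 3 -> on_hand[A=38 B=55 C=41 D=49 E=27] avail[A=30 B=45 C=41 D=46 E=26] open={R1,R2,R3,R4,R5}
Step 6: reserve R6 A 1 -> on_hand[A=38 B=55 C=41 D=49 E=27] avail[A=29 B=45 C=41 D=46 E=26] open={R1,R2,R3,R4,R5,R6}
Step 7: reserve R7 A 4 -> on_hand[A=38 B=55 C=41 D=49 E=27] avail[A=25 B=45 C=41 D=46 E=26] open={R1,R2,R3,R4,R5,R6,R7}
Step 8: cancel R6 -> on_hand[A=38 B=55 C=41 D=49 E=27] avail[A=26 B=45 C=41 D=46 E=26] open={R1,R2,R3,R4,R5,R7}
Step 9: commit R5 -> on_hand[A=38 B=55 C=41 D=46 E=27] avail[A=26 B=45 C=41 D=46 E=26] open={R1,R2,R3,R4,R7}
Step 10: commit R2 -> on_hand[A=38 B=55 C=41 D=46 E=26] avail[A=26 B=45 C=41 D=46 E=26] open={R1,R3,R4,R7}
Step 11: reserve R8 D 1 -> on_hand[A=38 B=55 C=41 D=46 E=26] avail[A=26 B=45 C=41 D=45 E=26] open={R1,R3,R4,R7,R8}
Step 12: reserve R9 B 8 -> on_hand[A=38 B=55 C=41 D=46 E=26] avail[A=26 B=37 C=41 D=45 E=26] open={R1,R3,R4,R7,R8,R9}
Step 13: commit R4 -> on_hand[A=38 B=54 C=41 D=46 E=26] avail[A=26 B=37 C=41 D=45 E=26] open={R1,R3,R7,R8,R9}
Step 14: reserve R10 D 7 -> on_hand[A=38 B=54 C=41 D=46 E=26] avail[A=26 B=37 C=41 D=38 E=26] open={R1,R10,R3,R7,R8,R9}
Step 15: commit R8 -> on_hand[A=38 B=54 C=41 D=45 E=26] avail[A=26 B=37 C=41 D=38 E=26] open={R1,R10,R3,R7,R9}
Open reservations: ['R1', 'R10', 'R3', 'R7', 'R9'] -> 5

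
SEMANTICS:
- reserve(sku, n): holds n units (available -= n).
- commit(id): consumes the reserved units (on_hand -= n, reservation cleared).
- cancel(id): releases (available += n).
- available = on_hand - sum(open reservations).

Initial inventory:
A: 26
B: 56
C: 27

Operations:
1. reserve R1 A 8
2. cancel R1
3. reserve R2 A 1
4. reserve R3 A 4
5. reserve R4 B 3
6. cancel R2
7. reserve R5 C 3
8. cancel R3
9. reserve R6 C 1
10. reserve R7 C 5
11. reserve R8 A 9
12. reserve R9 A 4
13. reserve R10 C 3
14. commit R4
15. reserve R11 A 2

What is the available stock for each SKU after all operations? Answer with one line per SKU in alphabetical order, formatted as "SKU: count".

Step 1: reserve R1 A 8 -> on_hand[A=26 B=56 C=27] avail[A=18 B=56 C=27] open={R1}
Step 2: cancel R1 -> on_hand[A=26 B=56 C=27] avail[A=26 B=56 C=27] open={}
Step 3: reserve R2 A 1 -> on_hand[A=26 B=56 C=27] avail[A=25 B=56 C=27] open={R2}
Step 4: reserve R3 A 4 -> on_hand[A=26 B=56 C=27] avail[A=21 B=56 C=27] open={R2,R3}
Step 5: reserve R4 B 3 -> on_hand[A=26 B=56 C=27] avail[A=21 B=53 C=27] open={R2,R3,R4}
Step 6: cancel R2 -> on_hand[A=26 B=56 C=27] avail[A=22 B=53 C=27] open={R3,R4}
Step 7: reserve R5 C 3 -> on_hand[A=26 B=56 C=27] avail[A=22 B=53 C=24] open={R3,R4,R5}
Step 8: cancel R3 -> on_hand[A=26 B=56 C=27] avail[A=26 B=53 C=24] open={R4,R5}
Step 9: reserve R6 C 1 -> on_hand[A=26 B=56 C=27] avail[A=26 B=53 C=23] open={R4,R5,R6}
Step 10: reserve R7 C 5 -> on_hand[A=26 B=56 C=27] avail[A=26 B=53 C=18] open={R4,R5,R6,R7}
Step 11: reserve R8 A 9 -> on_hand[A=26 B=56 C=27] avail[A=17 B=53 C=18] open={R4,R5,R6,R7,R8}
Step 12: reserve R9 A 4 -> on_hand[A=26 B=56 C=27] avail[A=13 B=53 C=18] open={R4,R5,R6,R7,R8,R9}
Step 13: reserve R10 C 3 -> on_hand[A=26 B=56 C=27] avail[A=13 B=53 C=15] open={R10,R4,R5,R6,R7,R8,R9}
Step 14: commit R4 -> on_hand[A=26 B=53 C=27] avail[A=13 B=53 C=15] open={R10,R5,R6,R7,R8,R9}
Step 15: reserve R11 A 2 -> on_hand[A=26 B=53 C=27] avail[A=11 B=53 C=15] open={R10,R11,R5,R6,R7,R8,R9}

Answer: A: 11
B: 53
C: 15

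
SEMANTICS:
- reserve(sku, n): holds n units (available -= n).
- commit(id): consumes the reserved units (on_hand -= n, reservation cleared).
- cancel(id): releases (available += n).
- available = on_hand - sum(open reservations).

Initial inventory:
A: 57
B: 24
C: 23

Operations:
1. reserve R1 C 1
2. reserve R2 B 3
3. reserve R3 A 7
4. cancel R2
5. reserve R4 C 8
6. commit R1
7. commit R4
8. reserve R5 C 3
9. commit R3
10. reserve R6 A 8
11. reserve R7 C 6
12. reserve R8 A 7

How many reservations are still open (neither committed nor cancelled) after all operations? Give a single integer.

Answer: 4

Derivation:
Step 1: reserve R1 C 1 -> on_hand[A=57 B=24 C=23] avail[A=57 B=24 C=22] open={R1}
Step 2: reserve R2 B 3 -> on_hand[A=57 B=24 C=23] avail[A=57 B=21 C=22] open={R1,R2}
Step 3: reserve R3 A 7 -> on_hand[A=57 B=24 C=23] avail[A=50 B=21 C=22] open={R1,R2,R3}
Step 4: cancel R2 -> on_hand[A=57 B=24 C=23] avail[A=50 B=24 C=22] open={R1,R3}
Step 5: reserve R4 C 8 -> on_hand[A=57 B=24 C=23] avail[A=50 B=24 C=14] open={R1,R3,R4}
Step 6: commit R1 -> on_hand[A=57 B=24 C=22] avail[A=50 B=24 C=14] open={R3,R4}
Step 7: commit R4 -> on_hand[A=57 B=24 C=14] avail[A=50 B=24 C=14] open={R3}
Step 8: reserve R5 C 3 -> on_hand[A=57 B=24 C=14] avail[A=50 B=24 C=11] open={R3,R5}
Step 9: commit R3 -> on_hand[A=50 B=24 C=14] avail[A=50 B=24 C=11] open={R5}
Step 10: reserve R6 A 8 -> on_hand[A=50 B=24 C=14] avail[A=42 B=24 C=11] open={R5,R6}
Step 11: reserve R7 C 6 -> on_hand[A=50 B=24 C=14] avail[A=42 B=24 C=5] open={R5,R6,R7}
Step 12: reserve R8 A 7 -> on_hand[A=50 B=24 C=14] avail[A=35 B=24 C=5] open={R5,R6,R7,R8}
Open reservations: ['R5', 'R6', 'R7', 'R8'] -> 4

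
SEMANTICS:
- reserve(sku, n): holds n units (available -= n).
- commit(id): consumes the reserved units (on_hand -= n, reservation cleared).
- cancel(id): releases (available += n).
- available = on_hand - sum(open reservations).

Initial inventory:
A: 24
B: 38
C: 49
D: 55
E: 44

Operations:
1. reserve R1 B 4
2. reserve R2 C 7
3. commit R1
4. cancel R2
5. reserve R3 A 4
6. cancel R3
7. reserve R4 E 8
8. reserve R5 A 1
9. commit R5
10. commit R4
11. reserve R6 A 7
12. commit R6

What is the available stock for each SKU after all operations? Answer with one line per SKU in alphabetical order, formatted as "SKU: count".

Step 1: reserve R1 B 4 -> on_hand[A=24 B=38 C=49 D=55 E=44] avail[A=24 B=34 C=49 D=55 E=44] open={R1}
Step 2: reserve R2 C 7 -> on_hand[A=24 B=38 C=49 D=55 E=44] avail[A=24 B=34 C=42 D=55 E=44] open={R1,R2}
Step 3: commit R1 -> on_hand[A=24 B=34 C=49 D=55 E=44] avail[A=24 B=34 C=42 D=55 E=44] open={R2}
Step 4: cancel R2 -> on_hand[A=24 B=34 C=49 D=55 E=44] avail[A=24 B=34 C=49 D=55 E=44] open={}
Step 5: reserve R3 A 4 -> on_hand[A=24 B=34 C=49 D=55 E=44] avail[A=20 B=34 C=49 D=55 E=44] open={R3}
Step 6: cancel R3 -> on_hand[A=24 B=34 C=49 D=55 E=44] avail[A=24 B=34 C=49 D=55 E=44] open={}
Step 7: reserve R4 E 8 -> on_hand[A=24 B=34 C=49 D=55 E=44] avail[A=24 B=34 C=49 D=55 E=36] open={R4}
Step 8: reserve R5 A 1 -> on_hand[A=24 B=34 C=49 D=55 E=44] avail[A=23 B=34 C=49 D=55 E=36] open={R4,R5}
Step 9: commit R5 -> on_hand[A=23 B=34 C=49 D=55 E=44] avail[A=23 B=34 C=49 D=55 E=36] open={R4}
Step 10: commit R4 -> on_hand[A=23 B=34 C=49 D=55 E=36] avail[A=23 B=34 C=49 D=55 E=36] open={}
Step 11: reserve R6 A 7 -> on_hand[A=23 B=34 C=49 D=55 E=36] avail[A=16 B=34 C=49 D=55 E=36] open={R6}
Step 12: commit R6 -> on_hand[A=16 B=34 C=49 D=55 E=36] avail[A=16 B=34 C=49 D=55 E=36] open={}

Answer: A: 16
B: 34
C: 49
D: 55
E: 36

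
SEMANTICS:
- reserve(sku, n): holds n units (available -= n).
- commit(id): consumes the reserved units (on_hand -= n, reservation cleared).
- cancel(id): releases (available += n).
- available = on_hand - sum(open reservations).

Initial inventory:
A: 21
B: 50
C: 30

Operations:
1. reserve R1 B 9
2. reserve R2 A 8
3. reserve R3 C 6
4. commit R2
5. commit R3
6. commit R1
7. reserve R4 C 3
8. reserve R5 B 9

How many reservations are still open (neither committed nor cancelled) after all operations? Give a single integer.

Answer: 2

Derivation:
Step 1: reserve R1 B 9 -> on_hand[A=21 B=50 C=30] avail[A=21 B=41 C=30] open={R1}
Step 2: reserve R2 A 8 -> on_hand[A=21 B=50 C=30] avail[A=13 B=41 C=30] open={R1,R2}
Step 3: reserve R3 C 6 -> on_hand[A=21 B=50 C=30] avail[A=13 B=41 C=24] open={R1,R2,R3}
Step 4: commit R2 -> on_hand[A=13 B=50 C=30] avail[A=13 B=41 C=24] open={R1,R3}
Step 5: commit R3 -> on_hand[A=13 B=50 C=24] avail[A=13 B=41 C=24] open={R1}
Step 6: commit R1 -> on_hand[A=13 B=41 C=24] avail[A=13 B=41 C=24] open={}
Step 7: reserve R4 C 3 -> on_hand[A=13 B=41 C=24] avail[A=13 B=41 C=21] open={R4}
Step 8: reserve R5 B 9 -> on_hand[A=13 B=41 C=24] avail[A=13 B=32 C=21] open={R4,R5}
Open reservations: ['R4', 'R5'] -> 2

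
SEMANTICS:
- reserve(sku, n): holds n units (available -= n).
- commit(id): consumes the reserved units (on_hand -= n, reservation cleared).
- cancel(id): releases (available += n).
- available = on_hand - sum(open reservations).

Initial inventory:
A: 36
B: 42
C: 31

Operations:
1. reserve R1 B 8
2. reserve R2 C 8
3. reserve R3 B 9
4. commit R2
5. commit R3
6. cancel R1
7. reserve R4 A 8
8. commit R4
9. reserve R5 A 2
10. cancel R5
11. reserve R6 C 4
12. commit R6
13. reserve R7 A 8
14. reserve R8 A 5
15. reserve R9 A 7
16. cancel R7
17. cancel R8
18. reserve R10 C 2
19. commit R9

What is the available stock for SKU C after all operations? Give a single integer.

Answer: 17

Derivation:
Step 1: reserve R1 B 8 -> on_hand[A=36 B=42 C=31] avail[A=36 B=34 C=31] open={R1}
Step 2: reserve R2 C 8 -> on_hand[A=36 B=42 C=31] avail[A=36 B=34 C=23] open={R1,R2}
Step 3: reserve R3 B 9 -> on_hand[A=36 B=42 C=31] avail[A=36 B=25 C=23] open={R1,R2,R3}
Step 4: commit R2 -> on_hand[A=36 B=42 C=23] avail[A=36 B=25 C=23] open={R1,R3}
Step 5: commit R3 -> on_hand[A=36 B=33 C=23] avail[A=36 B=25 C=23] open={R1}
Step 6: cancel R1 -> on_hand[A=36 B=33 C=23] avail[A=36 B=33 C=23] open={}
Step 7: reserve R4 A 8 -> on_hand[A=36 B=33 C=23] avail[A=28 B=33 C=23] open={R4}
Step 8: commit R4 -> on_hand[A=28 B=33 C=23] avail[A=28 B=33 C=23] open={}
Step 9: reserve R5 A 2 -> on_hand[A=28 B=33 C=23] avail[A=26 B=33 C=23] open={R5}
Step 10: cancel R5 -> on_hand[A=28 B=33 C=23] avail[A=28 B=33 C=23] open={}
Step 11: reserve R6 C 4 -> on_hand[A=28 B=33 C=23] avail[A=28 B=33 C=19] open={R6}
Step 12: commit R6 -> on_hand[A=28 B=33 C=19] avail[A=28 B=33 C=19] open={}
Step 13: reserve R7 A 8 -> on_hand[A=28 B=33 C=19] avail[A=20 B=33 C=19] open={R7}
Step 14: reserve R8 A 5 -> on_hand[A=28 B=33 C=19] avail[A=15 B=33 C=19] open={R7,R8}
Step 15: reserve R9 A 7 -> on_hand[A=28 B=33 C=19] avail[A=8 B=33 C=19] open={R7,R8,R9}
Step 16: cancel R7 -> on_hand[A=28 B=33 C=19] avail[A=16 B=33 C=19] open={R8,R9}
Step 17: cancel R8 -> on_hand[A=28 B=33 C=19] avail[A=21 B=33 C=19] open={R9}
Step 18: reserve R10 C 2 -> on_hand[A=28 B=33 C=19] avail[A=21 B=33 C=17] open={R10,R9}
Step 19: commit R9 -> on_hand[A=21 B=33 C=19] avail[A=21 B=33 C=17] open={R10}
Final available[C] = 17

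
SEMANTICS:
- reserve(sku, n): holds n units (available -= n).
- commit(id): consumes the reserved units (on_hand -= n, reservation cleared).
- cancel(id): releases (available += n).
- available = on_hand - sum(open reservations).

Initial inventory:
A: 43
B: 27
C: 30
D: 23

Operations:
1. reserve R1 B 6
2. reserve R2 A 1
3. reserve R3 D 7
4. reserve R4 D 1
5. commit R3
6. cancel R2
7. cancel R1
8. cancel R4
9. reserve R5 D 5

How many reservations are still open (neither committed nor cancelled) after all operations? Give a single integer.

Step 1: reserve R1 B 6 -> on_hand[A=43 B=27 C=30 D=23] avail[A=43 B=21 C=30 D=23] open={R1}
Step 2: reserve R2 A 1 -> on_hand[A=43 B=27 C=30 D=23] avail[A=42 B=21 C=30 D=23] open={R1,R2}
Step 3: reserve R3 D 7 -> on_hand[A=43 B=27 C=30 D=23] avail[A=42 B=21 C=30 D=16] open={R1,R2,R3}
Step 4: reserve R4 D 1 -> on_hand[A=43 B=27 C=30 D=23] avail[A=42 B=21 C=30 D=15] open={R1,R2,R3,R4}
Step 5: commit R3 -> on_hand[A=43 B=27 C=30 D=16] avail[A=42 B=21 C=30 D=15] open={R1,R2,R4}
Step 6: cancel R2 -> on_hand[A=43 B=27 C=30 D=16] avail[A=43 B=21 C=30 D=15] open={R1,R4}
Step 7: cancel R1 -> on_hand[A=43 B=27 C=30 D=16] avail[A=43 B=27 C=30 D=15] open={R4}
Step 8: cancel R4 -> on_hand[A=43 B=27 C=30 D=16] avail[A=43 B=27 C=30 D=16] open={}
Step 9: reserve R5 D 5 -> on_hand[A=43 B=27 C=30 D=16] avail[A=43 B=27 C=30 D=11] open={R5}
Open reservations: ['R5'] -> 1

Answer: 1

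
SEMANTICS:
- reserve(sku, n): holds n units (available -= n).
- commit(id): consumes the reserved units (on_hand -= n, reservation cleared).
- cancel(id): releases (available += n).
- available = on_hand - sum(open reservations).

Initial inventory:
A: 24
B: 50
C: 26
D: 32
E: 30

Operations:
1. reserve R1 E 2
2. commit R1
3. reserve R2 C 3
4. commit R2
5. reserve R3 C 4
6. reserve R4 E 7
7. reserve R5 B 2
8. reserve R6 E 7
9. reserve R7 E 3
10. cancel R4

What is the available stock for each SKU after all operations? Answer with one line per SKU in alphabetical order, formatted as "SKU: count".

Answer: A: 24
B: 48
C: 19
D: 32
E: 18

Derivation:
Step 1: reserve R1 E 2 -> on_hand[A=24 B=50 C=26 D=32 E=30] avail[A=24 B=50 C=26 D=32 E=28] open={R1}
Step 2: commit R1 -> on_hand[A=24 B=50 C=26 D=32 E=28] avail[A=24 B=50 C=26 D=32 E=28] open={}
Step 3: reserve R2 C 3 -> on_hand[A=24 B=50 C=26 D=32 E=28] avail[A=24 B=50 C=23 D=32 E=28] open={R2}
Step 4: commit R2 -> on_hand[A=24 B=50 C=23 D=32 E=28] avail[A=24 B=50 C=23 D=32 E=28] open={}
Step 5: reserve R3 C 4 -> on_hand[A=24 B=50 C=23 D=32 E=28] avail[A=24 B=50 C=19 D=32 E=28] open={R3}
Step 6: reserve R4 E 7 -> on_hand[A=24 B=50 C=23 D=32 E=28] avail[A=24 B=50 C=19 D=32 E=21] open={R3,R4}
Step 7: reserve R5 B 2 -> on_hand[A=24 B=50 C=23 D=32 E=28] avail[A=24 B=48 C=19 D=32 E=21] open={R3,R4,R5}
Step 8: reserve R6 E 7 -> on_hand[A=24 B=50 C=23 D=32 E=28] avail[A=24 B=48 C=19 D=32 E=14] open={R3,R4,R5,R6}
Step 9: reserve R7 E 3 -> on_hand[A=24 B=50 C=23 D=32 E=28] avail[A=24 B=48 C=19 D=32 E=11] open={R3,R4,R5,R6,R7}
Step 10: cancel R4 -> on_hand[A=24 B=50 C=23 D=32 E=28] avail[A=24 B=48 C=19 D=32 E=18] open={R3,R5,R6,R7}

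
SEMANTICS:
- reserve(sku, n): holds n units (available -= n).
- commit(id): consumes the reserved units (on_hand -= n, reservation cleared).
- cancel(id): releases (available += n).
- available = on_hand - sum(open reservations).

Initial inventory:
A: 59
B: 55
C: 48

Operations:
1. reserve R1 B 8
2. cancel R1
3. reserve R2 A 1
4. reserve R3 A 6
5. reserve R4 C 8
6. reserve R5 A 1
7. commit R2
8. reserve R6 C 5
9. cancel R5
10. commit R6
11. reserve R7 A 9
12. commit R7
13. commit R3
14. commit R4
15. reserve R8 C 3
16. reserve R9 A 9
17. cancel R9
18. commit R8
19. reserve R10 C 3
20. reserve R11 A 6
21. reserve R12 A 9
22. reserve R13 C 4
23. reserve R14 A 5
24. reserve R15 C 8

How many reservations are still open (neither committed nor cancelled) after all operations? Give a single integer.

Step 1: reserve R1 B 8 -> on_hand[A=59 B=55 C=48] avail[A=59 B=47 C=48] open={R1}
Step 2: cancel R1 -> on_hand[A=59 B=55 C=48] avail[A=59 B=55 C=48] open={}
Step 3: reserve R2 A 1 -> on_hand[A=59 B=55 C=48] avail[A=58 B=55 C=48] open={R2}
Step 4: reserve R3 A 6 -> on_hand[A=59 B=55 C=48] avail[A=52 B=55 C=48] open={R2,R3}
Step 5: reserve R4 C 8 -> on_hand[A=59 B=55 C=48] avail[A=52 B=55 C=40] open={R2,R3,R4}
Step 6: reserve R5 A 1 -> on_hand[A=59 B=55 C=48] avail[A=51 B=55 C=40] open={R2,R3,R4,R5}
Step 7: commit R2 -> on_hand[A=58 B=55 C=48] avail[A=51 B=55 C=40] open={R3,R4,R5}
Step 8: reserve R6 C 5 -> on_hand[A=58 B=55 C=48] avail[A=51 B=55 C=35] open={R3,R4,R5,R6}
Step 9: cancel R5 -> on_hand[A=58 B=55 C=48] avail[A=52 B=55 C=35] open={R3,R4,R6}
Step 10: commit R6 -> on_hand[A=58 B=55 C=43] avail[A=52 B=55 C=35] open={R3,R4}
Step 11: reserve R7 A 9 -> on_hand[A=58 B=55 C=43] avail[A=43 B=55 C=35] open={R3,R4,R7}
Step 12: commit R7 -> on_hand[A=49 B=55 C=43] avail[A=43 B=55 C=35] open={R3,R4}
Step 13: commit R3 -> on_hand[A=43 B=55 C=43] avail[A=43 B=55 C=35] open={R4}
Step 14: commit R4 -> on_hand[A=43 B=55 C=35] avail[A=43 B=55 C=35] open={}
Step 15: reserve R8 C 3 -> on_hand[A=43 B=55 C=35] avail[A=43 B=55 C=32] open={R8}
Step 16: reserve R9 A 9 -> on_hand[A=43 B=55 C=35] avail[A=34 B=55 C=32] open={R8,R9}
Step 17: cancel R9 -> on_hand[A=43 B=55 C=35] avail[A=43 B=55 C=32] open={R8}
Step 18: commit R8 -> on_hand[A=43 B=55 C=32] avail[A=43 B=55 C=32] open={}
Step 19: reserve R10 C 3 -> on_hand[A=43 B=55 C=32] avail[A=43 B=55 C=29] open={R10}
Step 20: reserve R11 A 6 -> on_hand[A=43 B=55 C=32] avail[A=37 B=55 C=29] open={R10,R11}
Step 21: reserve R12 A 9 -> on_hand[A=43 B=55 C=32] avail[A=28 B=55 C=29] open={R10,R11,R12}
Step 22: reserve R13 C 4 -> on_hand[A=43 B=55 C=32] avail[A=28 B=55 C=25] open={R10,R11,R12,R13}
Step 23: reserve R14 A 5 -> on_hand[A=43 B=55 C=32] avail[A=23 B=55 C=25] open={R10,R11,R12,R13,R14}
Step 24: reserve R15 C 8 -> on_hand[A=43 B=55 C=32] avail[A=23 B=55 C=17] open={R10,R11,R12,R13,R14,R15}
Open reservations: ['R10', 'R11', 'R12', 'R13', 'R14', 'R15'] -> 6

Answer: 6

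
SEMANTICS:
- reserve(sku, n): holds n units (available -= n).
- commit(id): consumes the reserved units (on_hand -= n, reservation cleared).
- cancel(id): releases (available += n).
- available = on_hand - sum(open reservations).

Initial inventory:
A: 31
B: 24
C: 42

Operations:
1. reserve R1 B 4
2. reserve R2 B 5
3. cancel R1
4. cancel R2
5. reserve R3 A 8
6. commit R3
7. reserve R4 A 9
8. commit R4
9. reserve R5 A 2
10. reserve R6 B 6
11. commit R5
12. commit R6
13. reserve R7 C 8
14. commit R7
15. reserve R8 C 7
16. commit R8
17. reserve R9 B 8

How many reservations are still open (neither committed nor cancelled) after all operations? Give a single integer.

Step 1: reserve R1 B 4 -> on_hand[A=31 B=24 C=42] avail[A=31 B=20 C=42] open={R1}
Step 2: reserve R2 B 5 -> on_hand[A=31 B=24 C=42] avail[A=31 B=15 C=42] open={R1,R2}
Step 3: cancel R1 -> on_hand[A=31 B=24 C=42] avail[A=31 B=19 C=42] open={R2}
Step 4: cancel R2 -> on_hand[A=31 B=24 C=42] avail[A=31 B=24 C=42] open={}
Step 5: reserve R3 A 8 -> on_hand[A=31 B=24 C=42] avail[A=23 B=24 C=42] open={R3}
Step 6: commit R3 -> on_hand[A=23 B=24 C=42] avail[A=23 B=24 C=42] open={}
Step 7: reserve R4 A 9 -> on_hand[A=23 B=24 C=42] avail[A=14 B=24 C=42] open={R4}
Step 8: commit R4 -> on_hand[A=14 B=24 C=42] avail[A=14 B=24 C=42] open={}
Step 9: reserve R5 A 2 -> on_hand[A=14 B=24 C=42] avail[A=12 B=24 C=42] open={R5}
Step 10: reserve R6 B 6 -> on_hand[A=14 B=24 C=42] avail[A=12 B=18 C=42] open={R5,R6}
Step 11: commit R5 -> on_hand[A=12 B=24 C=42] avail[A=12 B=18 C=42] open={R6}
Step 12: commit R6 -> on_hand[A=12 B=18 C=42] avail[A=12 B=18 C=42] open={}
Step 13: reserve R7 C 8 -> on_hand[A=12 B=18 C=42] avail[A=12 B=18 C=34] open={R7}
Step 14: commit R7 -> on_hand[A=12 B=18 C=34] avail[A=12 B=18 C=34] open={}
Step 15: reserve R8 C 7 -> on_hand[A=12 B=18 C=34] avail[A=12 B=18 C=27] open={R8}
Step 16: commit R8 -> on_hand[A=12 B=18 C=27] avail[A=12 B=18 C=27] open={}
Step 17: reserve R9 B 8 -> on_hand[A=12 B=18 C=27] avail[A=12 B=10 C=27] open={R9}
Open reservations: ['R9'] -> 1

Answer: 1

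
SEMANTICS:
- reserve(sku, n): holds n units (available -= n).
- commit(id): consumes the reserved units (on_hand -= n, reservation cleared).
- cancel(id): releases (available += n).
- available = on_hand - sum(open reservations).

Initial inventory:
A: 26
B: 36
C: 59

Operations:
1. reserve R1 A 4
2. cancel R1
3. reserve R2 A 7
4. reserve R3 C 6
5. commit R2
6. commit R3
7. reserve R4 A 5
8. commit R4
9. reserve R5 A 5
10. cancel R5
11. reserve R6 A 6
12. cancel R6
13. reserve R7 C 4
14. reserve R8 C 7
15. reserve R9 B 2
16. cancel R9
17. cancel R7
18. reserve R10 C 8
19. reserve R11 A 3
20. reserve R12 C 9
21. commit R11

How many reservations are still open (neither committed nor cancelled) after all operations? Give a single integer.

Answer: 3

Derivation:
Step 1: reserve R1 A 4 -> on_hand[A=26 B=36 C=59] avail[A=22 B=36 C=59] open={R1}
Step 2: cancel R1 -> on_hand[A=26 B=36 C=59] avail[A=26 B=36 C=59] open={}
Step 3: reserve R2 A 7 -> on_hand[A=26 B=36 C=59] avail[A=19 B=36 C=59] open={R2}
Step 4: reserve R3 C 6 -> on_hand[A=26 B=36 C=59] avail[A=19 B=36 C=53] open={R2,R3}
Step 5: commit R2 -> on_hand[A=19 B=36 C=59] avail[A=19 B=36 C=53] open={R3}
Step 6: commit R3 -> on_hand[A=19 B=36 C=53] avail[A=19 B=36 C=53] open={}
Step 7: reserve R4 A 5 -> on_hand[A=19 B=36 C=53] avail[A=14 B=36 C=53] open={R4}
Step 8: commit R4 -> on_hand[A=14 B=36 C=53] avail[A=14 B=36 C=53] open={}
Step 9: reserve R5 A 5 -> on_hand[A=14 B=36 C=53] avail[A=9 B=36 C=53] open={R5}
Step 10: cancel R5 -> on_hand[A=14 B=36 C=53] avail[A=14 B=36 C=53] open={}
Step 11: reserve R6 A 6 -> on_hand[A=14 B=36 C=53] avail[A=8 B=36 C=53] open={R6}
Step 12: cancel R6 -> on_hand[A=14 B=36 C=53] avail[A=14 B=36 C=53] open={}
Step 13: reserve R7 C 4 -> on_hand[A=14 B=36 C=53] avail[A=14 B=36 C=49] open={R7}
Step 14: reserve R8 C 7 -> on_hand[A=14 B=36 C=53] avail[A=14 B=36 C=42] open={R7,R8}
Step 15: reserve R9 B 2 -> on_hand[A=14 B=36 C=53] avail[A=14 B=34 C=42] open={R7,R8,R9}
Step 16: cancel R9 -> on_hand[A=14 B=36 C=53] avail[A=14 B=36 C=42] open={R7,R8}
Step 17: cancel R7 -> on_hand[A=14 B=36 C=53] avail[A=14 B=36 C=46] open={R8}
Step 18: reserve R10 C 8 -> on_hand[A=14 B=36 C=53] avail[A=14 B=36 C=38] open={R10,R8}
Step 19: reserve R11 A 3 -> on_hand[A=14 B=36 C=53] avail[A=11 B=36 C=38] open={R10,R11,R8}
Step 20: reserve R12 C 9 -> on_hand[A=14 B=36 C=53] avail[A=11 B=36 C=29] open={R10,R11,R12,R8}
Step 21: commit R11 -> on_hand[A=11 B=36 C=53] avail[A=11 B=36 C=29] open={R10,R12,R8}
Open reservations: ['R10', 'R12', 'R8'] -> 3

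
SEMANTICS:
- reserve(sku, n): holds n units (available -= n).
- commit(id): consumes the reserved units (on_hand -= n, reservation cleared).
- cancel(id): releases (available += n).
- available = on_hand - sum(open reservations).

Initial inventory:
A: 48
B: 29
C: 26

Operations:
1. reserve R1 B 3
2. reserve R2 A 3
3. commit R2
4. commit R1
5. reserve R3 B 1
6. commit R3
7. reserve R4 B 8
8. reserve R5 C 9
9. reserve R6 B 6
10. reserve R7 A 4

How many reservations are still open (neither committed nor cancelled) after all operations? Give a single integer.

Step 1: reserve R1 B 3 -> on_hand[A=48 B=29 C=26] avail[A=48 B=26 C=26] open={R1}
Step 2: reserve R2 A 3 -> on_hand[A=48 B=29 C=26] avail[A=45 B=26 C=26] open={R1,R2}
Step 3: commit R2 -> on_hand[A=45 B=29 C=26] avail[A=45 B=26 C=26] open={R1}
Step 4: commit R1 -> on_hand[A=45 B=26 C=26] avail[A=45 B=26 C=26] open={}
Step 5: reserve R3 B 1 -> on_hand[A=45 B=26 C=26] avail[A=45 B=25 C=26] open={R3}
Step 6: commit R3 -> on_hand[A=45 B=25 C=26] avail[A=45 B=25 C=26] open={}
Step 7: reserve R4 B 8 -> on_hand[A=45 B=25 C=26] avail[A=45 B=17 C=26] open={R4}
Step 8: reserve R5 C 9 -> on_hand[A=45 B=25 C=26] avail[A=45 B=17 C=17] open={R4,R5}
Step 9: reserve R6 B 6 -> on_hand[A=45 B=25 C=26] avail[A=45 B=11 C=17] open={R4,R5,R6}
Step 10: reserve R7 A 4 -> on_hand[A=45 B=25 C=26] avail[A=41 B=11 C=17] open={R4,R5,R6,R7}
Open reservations: ['R4', 'R5', 'R6', 'R7'] -> 4

Answer: 4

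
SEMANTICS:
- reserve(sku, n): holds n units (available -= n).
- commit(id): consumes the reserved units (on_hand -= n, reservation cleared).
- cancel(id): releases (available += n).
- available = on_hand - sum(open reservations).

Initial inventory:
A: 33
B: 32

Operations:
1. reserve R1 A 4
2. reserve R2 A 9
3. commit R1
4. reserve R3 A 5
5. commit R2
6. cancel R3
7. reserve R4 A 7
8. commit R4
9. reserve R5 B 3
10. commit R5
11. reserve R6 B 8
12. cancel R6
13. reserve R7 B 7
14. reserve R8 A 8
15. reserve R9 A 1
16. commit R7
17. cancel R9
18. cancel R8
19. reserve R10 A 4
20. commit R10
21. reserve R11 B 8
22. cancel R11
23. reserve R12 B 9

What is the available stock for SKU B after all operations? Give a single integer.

Answer: 13

Derivation:
Step 1: reserve R1 A 4 -> on_hand[A=33 B=32] avail[A=29 B=32] open={R1}
Step 2: reserve R2 A 9 -> on_hand[A=33 B=32] avail[A=20 B=32] open={R1,R2}
Step 3: commit R1 -> on_hand[A=29 B=32] avail[A=20 B=32] open={R2}
Step 4: reserve R3 A 5 -> on_hand[A=29 B=32] avail[A=15 B=32] open={R2,R3}
Step 5: commit R2 -> on_hand[A=20 B=32] avail[A=15 B=32] open={R3}
Step 6: cancel R3 -> on_hand[A=20 B=32] avail[A=20 B=32] open={}
Step 7: reserve R4 A 7 -> on_hand[A=20 B=32] avail[A=13 B=32] open={R4}
Step 8: commit R4 -> on_hand[A=13 B=32] avail[A=13 B=32] open={}
Step 9: reserve R5 B 3 -> on_hand[A=13 B=32] avail[A=13 B=29] open={R5}
Step 10: commit R5 -> on_hand[A=13 B=29] avail[A=13 B=29] open={}
Step 11: reserve R6 B 8 -> on_hand[A=13 B=29] avail[A=13 B=21] open={R6}
Step 12: cancel R6 -> on_hand[A=13 B=29] avail[A=13 B=29] open={}
Step 13: reserve R7 B 7 -> on_hand[A=13 B=29] avail[A=13 B=22] open={R7}
Step 14: reserve R8 A 8 -> on_hand[A=13 B=29] avail[A=5 B=22] open={R7,R8}
Step 15: reserve R9 A 1 -> on_hand[A=13 B=29] avail[A=4 B=22] open={R7,R8,R9}
Step 16: commit R7 -> on_hand[A=13 B=22] avail[A=4 B=22] open={R8,R9}
Step 17: cancel R9 -> on_hand[A=13 B=22] avail[A=5 B=22] open={R8}
Step 18: cancel R8 -> on_hand[A=13 B=22] avail[A=13 B=22] open={}
Step 19: reserve R10 A 4 -> on_hand[A=13 B=22] avail[A=9 B=22] open={R10}
Step 20: commit R10 -> on_hand[A=9 B=22] avail[A=9 B=22] open={}
Step 21: reserve R11 B 8 -> on_hand[A=9 B=22] avail[A=9 B=14] open={R11}
Step 22: cancel R11 -> on_hand[A=9 B=22] avail[A=9 B=22] open={}
Step 23: reserve R12 B 9 -> on_hand[A=9 B=22] avail[A=9 B=13] open={R12}
Final available[B] = 13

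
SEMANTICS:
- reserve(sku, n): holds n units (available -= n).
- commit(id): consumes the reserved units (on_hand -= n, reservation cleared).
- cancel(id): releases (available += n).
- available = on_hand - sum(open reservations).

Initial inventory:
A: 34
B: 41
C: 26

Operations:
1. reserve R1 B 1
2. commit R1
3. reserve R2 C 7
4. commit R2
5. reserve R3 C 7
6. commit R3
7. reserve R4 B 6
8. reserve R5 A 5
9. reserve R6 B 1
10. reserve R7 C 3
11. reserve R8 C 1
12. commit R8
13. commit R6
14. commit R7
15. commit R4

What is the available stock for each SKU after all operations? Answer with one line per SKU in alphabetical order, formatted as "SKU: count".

Step 1: reserve R1 B 1 -> on_hand[A=34 B=41 C=26] avail[A=34 B=40 C=26] open={R1}
Step 2: commit R1 -> on_hand[A=34 B=40 C=26] avail[A=34 B=40 C=26] open={}
Step 3: reserve R2 C 7 -> on_hand[A=34 B=40 C=26] avail[A=34 B=40 C=19] open={R2}
Step 4: commit R2 -> on_hand[A=34 B=40 C=19] avail[A=34 B=40 C=19] open={}
Step 5: reserve R3 C 7 -> on_hand[A=34 B=40 C=19] avail[A=34 B=40 C=12] open={R3}
Step 6: commit R3 -> on_hand[A=34 B=40 C=12] avail[A=34 B=40 C=12] open={}
Step 7: reserve R4 B 6 -> on_hand[A=34 B=40 C=12] avail[A=34 B=34 C=12] open={R4}
Step 8: reserve R5 A 5 -> on_hand[A=34 B=40 C=12] avail[A=29 B=34 C=12] open={R4,R5}
Step 9: reserve R6 B 1 -> on_hand[A=34 B=40 C=12] avail[A=29 B=33 C=12] open={R4,R5,R6}
Step 10: reserve R7 C 3 -> on_hand[A=34 B=40 C=12] avail[A=29 B=33 C=9] open={R4,R5,R6,R7}
Step 11: reserve R8 C 1 -> on_hand[A=34 B=40 C=12] avail[A=29 B=33 C=8] open={R4,R5,R6,R7,R8}
Step 12: commit R8 -> on_hand[A=34 B=40 C=11] avail[A=29 B=33 C=8] open={R4,R5,R6,R7}
Step 13: commit R6 -> on_hand[A=34 B=39 C=11] avail[A=29 B=33 C=8] open={R4,R5,R7}
Step 14: commit R7 -> on_hand[A=34 B=39 C=8] avail[A=29 B=33 C=8] open={R4,R5}
Step 15: commit R4 -> on_hand[A=34 B=33 C=8] avail[A=29 B=33 C=8] open={R5}

Answer: A: 29
B: 33
C: 8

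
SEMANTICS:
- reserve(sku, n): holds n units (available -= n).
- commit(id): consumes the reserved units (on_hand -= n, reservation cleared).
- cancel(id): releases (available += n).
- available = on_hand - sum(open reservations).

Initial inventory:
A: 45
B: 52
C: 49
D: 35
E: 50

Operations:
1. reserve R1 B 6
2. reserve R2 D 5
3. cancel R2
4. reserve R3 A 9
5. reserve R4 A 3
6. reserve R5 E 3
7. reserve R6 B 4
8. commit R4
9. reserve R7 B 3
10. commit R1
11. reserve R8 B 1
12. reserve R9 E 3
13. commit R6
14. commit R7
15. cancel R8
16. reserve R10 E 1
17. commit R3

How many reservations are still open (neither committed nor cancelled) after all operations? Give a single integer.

Step 1: reserve R1 B 6 -> on_hand[A=45 B=52 C=49 D=35 E=50] avail[A=45 B=46 C=49 D=35 E=50] open={R1}
Step 2: reserve R2 D 5 -> on_hand[A=45 B=52 C=49 D=35 E=50] avail[A=45 B=46 C=49 D=30 E=50] open={R1,R2}
Step 3: cancel R2 -> on_hand[A=45 B=52 C=49 D=35 E=50] avail[A=45 B=46 C=49 D=35 E=50] open={R1}
Step 4: reserve R3 A 9 -> on_hand[A=45 B=52 C=49 D=35 E=50] avail[A=36 B=46 C=49 D=35 E=50] open={R1,R3}
Step 5: reserve R4 A 3 -> on_hand[A=45 B=52 C=49 D=35 E=50] avail[A=33 B=46 C=49 D=35 E=50] open={R1,R3,R4}
Step 6: reserve R5 E 3 -> on_hand[A=45 B=52 C=49 D=35 E=50] avail[A=33 B=46 C=49 D=35 E=47] open={R1,R3,R4,R5}
Step 7: reserve R6 B 4 -> on_hand[A=45 B=52 C=49 D=35 E=50] avail[A=33 B=42 C=49 D=35 E=47] open={R1,R3,R4,R5,R6}
Step 8: commit R4 -> on_hand[A=42 B=52 C=49 D=35 E=50] avail[A=33 B=42 C=49 D=35 E=47] open={R1,R3,R5,R6}
Step 9: reserve R7 B 3 -> on_hand[A=42 B=52 C=49 D=35 E=50] avail[A=33 B=39 C=49 D=35 E=47] open={R1,R3,R5,R6,R7}
Step 10: commit R1 -> on_hand[A=42 B=46 C=49 D=35 E=50] avail[A=33 B=39 C=49 D=35 E=47] open={R3,R5,R6,R7}
Step 11: reserve R8 B 1 -> on_hand[A=42 B=46 C=49 D=35 E=50] avail[A=33 B=38 C=49 D=35 E=47] open={R3,R5,R6,R7,R8}
Step 12: reserve R9 E 3 -> on_hand[A=42 B=46 C=49 D=35 E=50] avail[A=33 B=38 C=49 D=35 E=44] open={R3,R5,R6,R7,R8,R9}
Step 13: commit R6 -> on_hand[A=42 B=42 C=49 D=35 E=50] avail[A=33 B=38 C=49 D=35 E=44] open={R3,R5,R7,R8,R9}
Step 14: commit R7 -> on_hand[A=42 B=39 C=49 D=35 E=50] avail[A=33 B=38 C=49 D=35 E=44] open={R3,R5,R8,R9}
Step 15: cancel R8 -> on_hand[A=42 B=39 C=49 D=35 E=50] avail[A=33 B=39 C=49 D=35 E=44] open={R3,R5,R9}
Step 16: reserve R10 E 1 -> on_hand[A=42 B=39 C=49 D=35 E=50] avail[A=33 B=39 C=49 D=35 E=43] open={R10,R3,R5,R9}
Step 17: commit R3 -> on_hand[A=33 B=39 C=49 D=35 E=50] avail[A=33 B=39 C=49 D=35 E=43] open={R10,R5,R9}
Open reservations: ['R10', 'R5', 'R9'] -> 3

Answer: 3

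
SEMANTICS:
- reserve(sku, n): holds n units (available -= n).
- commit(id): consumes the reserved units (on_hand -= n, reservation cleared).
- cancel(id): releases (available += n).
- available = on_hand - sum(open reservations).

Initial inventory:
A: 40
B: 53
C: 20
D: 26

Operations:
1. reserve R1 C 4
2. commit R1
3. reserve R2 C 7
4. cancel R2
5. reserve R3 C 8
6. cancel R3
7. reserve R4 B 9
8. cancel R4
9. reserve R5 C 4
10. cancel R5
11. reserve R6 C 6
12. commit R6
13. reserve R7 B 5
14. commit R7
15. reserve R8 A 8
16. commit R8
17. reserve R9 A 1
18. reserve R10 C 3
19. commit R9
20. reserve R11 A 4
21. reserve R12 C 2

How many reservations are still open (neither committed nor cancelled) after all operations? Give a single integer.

Answer: 3

Derivation:
Step 1: reserve R1 C 4 -> on_hand[A=40 B=53 C=20 D=26] avail[A=40 B=53 C=16 D=26] open={R1}
Step 2: commit R1 -> on_hand[A=40 B=53 C=16 D=26] avail[A=40 B=53 C=16 D=26] open={}
Step 3: reserve R2 C 7 -> on_hand[A=40 B=53 C=16 D=26] avail[A=40 B=53 C=9 D=26] open={R2}
Step 4: cancel R2 -> on_hand[A=40 B=53 C=16 D=26] avail[A=40 B=53 C=16 D=26] open={}
Step 5: reserve R3 C 8 -> on_hand[A=40 B=53 C=16 D=26] avail[A=40 B=53 C=8 D=26] open={R3}
Step 6: cancel R3 -> on_hand[A=40 B=53 C=16 D=26] avail[A=40 B=53 C=16 D=26] open={}
Step 7: reserve R4 B 9 -> on_hand[A=40 B=53 C=16 D=26] avail[A=40 B=44 C=16 D=26] open={R4}
Step 8: cancel R4 -> on_hand[A=40 B=53 C=16 D=26] avail[A=40 B=53 C=16 D=26] open={}
Step 9: reserve R5 C 4 -> on_hand[A=40 B=53 C=16 D=26] avail[A=40 B=53 C=12 D=26] open={R5}
Step 10: cancel R5 -> on_hand[A=40 B=53 C=16 D=26] avail[A=40 B=53 C=16 D=26] open={}
Step 11: reserve R6 C 6 -> on_hand[A=40 B=53 C=16 D=26] avail[A=40 B=53 C=10 D=26] open={R6}
Step 12: commit R6 -> on_hand[A=40 B=53 C=10 D=26] avail[A=40 B=53 C=10 D=26] open={}
Step 13: reserve R7 B 5 -> on_hand[A=40 B=53 C=10 D=26] avail[A=40 B=48 C=10 D=26] open={R7}
Step 14: commit R7 -> on_hand[A=40 B=48 C=10 D=26] avail[A=40 B=48 C=10 D=26] open={}
Step 15: reserve R8 A 8 -> on_hand[A=40 B=48 C=10 D=26] avail[A=32 B=48 C=10 D=26] open={R8}
Step 16: commit R8 -> on_hand[A=32 B=48 C=10 D=26] avail[A=32 B=48 C=10 D=26] open={}
Step 17: reserve R9 A 1 -> on_hand[A=32 B=48 C=10 D=26] avail[A=31 B=48 C=10 D=26] open={R9}
Step 18: reserve R10 C 3 -> on_hand[A=32 B=48 C=10 D=26] avail[A=31 B=48 C=7 D=26] open={R10,R9}
Step 19: commit R9 -> on_hand[A=31 B=48 C=10 D=26] avail[A=31 B=48 C=7 D=26] open={R10}
Step 20: reserve R11 A 4 -> on_hand[A=31 B=48 C=10 D=26] avail[A=27 B=48 C=7 D=26] open={R10,R11}
Step 21: reserve R12 C 2 -> on_hand[A=31 B=48 C=10 D=26] avail[A=27 B=48 C=5 D=26] open={R10,R11,R12}
Open reservations: ['R10', 'R11', 'R12'] -> 3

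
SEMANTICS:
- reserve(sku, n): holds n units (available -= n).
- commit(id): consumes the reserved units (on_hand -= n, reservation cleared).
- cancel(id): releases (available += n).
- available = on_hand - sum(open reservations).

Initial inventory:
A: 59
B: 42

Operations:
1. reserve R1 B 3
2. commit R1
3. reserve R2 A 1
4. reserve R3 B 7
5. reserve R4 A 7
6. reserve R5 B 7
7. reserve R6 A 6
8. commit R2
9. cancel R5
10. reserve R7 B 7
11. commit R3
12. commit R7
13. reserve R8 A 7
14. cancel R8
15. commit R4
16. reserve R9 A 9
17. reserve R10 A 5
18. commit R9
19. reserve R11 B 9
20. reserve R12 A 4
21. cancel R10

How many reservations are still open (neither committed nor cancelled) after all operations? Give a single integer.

Answer: 3

Derivation:
Step 1: reserve R1 B 3 -> on_hand[A=59 B=42] avail[A=59 B=39] open={R1}
Step 2: commit R1 -> on_hand[A=59 B=39] avail[A=59 B=39] open={}
Step 3: reserve R2 A 1 -> on_hand[A=59 B=39] avail[A=58 B=39] open={R2}
Step 4: reserve R3 B 7 -> on_hand[A=59 B=39] avail[A=58 B=32] open={R2,R3}
Step 5: reserve R4 A 7 -> on_hand[A=59 B=39] avail[A=51 B=32] open={R2,R3,R4}
Step 6: reserve R5 B 7 -> on_hand[A=59 B=39] avail[A=51 B=25] open={R2,R3,R4,R5}
Step 7: reserve R6 A 6 -> on_hand[A=59 B=39] avail[A=45 B=25] open={R2,R3,R4,R5,R6}
Step 8: commit R2 -> on_hand[A=58 B=39] avail[A=45 B=25] open={R3,R4,R5,R6}
Step 9: cancel R5 -> on_hand[A=58 B=39] avail[A=45 B=32] open={R3,R4,R6}
Step 10: reserve R7 B 7 -> on_hand[A=58 B=39] avail[A=45 B=25] open={R3,R4,R6,R7}
Step 11: commit R3 -> on_hand[A=58 B=32] avail[A=45 B=25] open={R4,R6,R7}
Step 12: commit R7 -> on_hand[A=58 B=25] avail[A=45 B=25] open={R4,R6}
Step 13: reserve R8 A 7 -> on_hand[A=58 B=25] avail[A=38 B=25] open={R4,R6,R8}
Step 14: cancel R8 -> on_hand[A=58 B=25] avail[A=45 B=25] open={R4,R6}
Step 15: commit R4 -> on_hand[A=51 B=25] avail[A=45 B=25] open={R6}
Step 16: reserve R9 A 9 -> on_hand[A=51 B=25] avail[A=36 B=25] open={R6,R9}
Step 17: reserve R10 A 5 -> on_hand[A=51 B=25] avail[A=31 B=25] open={R10,R6,R9}
Step 18: commit R9 -> on_hand[A=42 B=25] avail[A=31 B=25] open={R10,R6}
Step 19: reserve R11 B 9 -> on_hand[A=42 B=25] avail[A=31 B=16] open={R10,R11,R6}
Step 20: reserve R12 A 4 -> on_hand[A=42 B=25] avail[A=27 B=16] open={R10,R11,R12,R6}
Step 21: cancel R10 -> on_hand[A=42 B=25] avail[A=32 B=16] open={R11,R12,R6}
Open reservations: ['R11', 'R12', 'R6'] -> 3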